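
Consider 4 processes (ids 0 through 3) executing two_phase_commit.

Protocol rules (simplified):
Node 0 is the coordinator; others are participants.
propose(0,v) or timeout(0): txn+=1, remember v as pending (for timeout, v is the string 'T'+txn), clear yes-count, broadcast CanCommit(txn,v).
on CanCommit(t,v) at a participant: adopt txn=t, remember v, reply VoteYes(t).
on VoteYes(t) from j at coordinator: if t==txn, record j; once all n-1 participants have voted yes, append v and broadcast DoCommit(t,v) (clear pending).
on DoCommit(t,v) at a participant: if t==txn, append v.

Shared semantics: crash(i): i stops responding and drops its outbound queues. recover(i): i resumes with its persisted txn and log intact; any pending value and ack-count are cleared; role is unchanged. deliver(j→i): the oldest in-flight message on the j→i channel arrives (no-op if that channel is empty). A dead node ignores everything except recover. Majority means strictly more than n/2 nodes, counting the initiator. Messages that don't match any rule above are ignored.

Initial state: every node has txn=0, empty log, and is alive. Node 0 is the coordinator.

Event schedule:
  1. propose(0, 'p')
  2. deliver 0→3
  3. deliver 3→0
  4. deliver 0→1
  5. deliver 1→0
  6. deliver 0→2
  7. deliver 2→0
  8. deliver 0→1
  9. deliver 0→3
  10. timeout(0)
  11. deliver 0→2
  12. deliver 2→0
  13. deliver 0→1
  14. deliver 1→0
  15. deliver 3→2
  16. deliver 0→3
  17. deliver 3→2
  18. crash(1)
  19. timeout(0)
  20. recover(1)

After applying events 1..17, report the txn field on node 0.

2

e1 propose(0,'p'): 0[coor,t=1,-]
e2 deliver 0→3: 3[part,t=1,-]
e3 deliver 3→0: ·
e4 deliver 0→1: 1[part,t=1,-]
e5 deliver 1→0: ·
e6 deliver 0→2: 2[part,t=1,-]
e7 deliver 2→0: 0[coor,t=1,p]
e8 deliver 0→1: 1[part,t=1,p]
e9 deliver 0→3: 3[part,t=1,p]
e10 timeout(0): 0[coor,t=2,p]
e11 deliver 0→2: 2[part,t=1,p]
e12 deliver 2→0: ·
e13 deliver 0→1: 1[part,t=2,p]
e14 deliver 1→0: ·
e15 deliver 3→2: ·
e16 deliver 0→3: 3[part,t=2,p]
e17 deliver 3→2: ·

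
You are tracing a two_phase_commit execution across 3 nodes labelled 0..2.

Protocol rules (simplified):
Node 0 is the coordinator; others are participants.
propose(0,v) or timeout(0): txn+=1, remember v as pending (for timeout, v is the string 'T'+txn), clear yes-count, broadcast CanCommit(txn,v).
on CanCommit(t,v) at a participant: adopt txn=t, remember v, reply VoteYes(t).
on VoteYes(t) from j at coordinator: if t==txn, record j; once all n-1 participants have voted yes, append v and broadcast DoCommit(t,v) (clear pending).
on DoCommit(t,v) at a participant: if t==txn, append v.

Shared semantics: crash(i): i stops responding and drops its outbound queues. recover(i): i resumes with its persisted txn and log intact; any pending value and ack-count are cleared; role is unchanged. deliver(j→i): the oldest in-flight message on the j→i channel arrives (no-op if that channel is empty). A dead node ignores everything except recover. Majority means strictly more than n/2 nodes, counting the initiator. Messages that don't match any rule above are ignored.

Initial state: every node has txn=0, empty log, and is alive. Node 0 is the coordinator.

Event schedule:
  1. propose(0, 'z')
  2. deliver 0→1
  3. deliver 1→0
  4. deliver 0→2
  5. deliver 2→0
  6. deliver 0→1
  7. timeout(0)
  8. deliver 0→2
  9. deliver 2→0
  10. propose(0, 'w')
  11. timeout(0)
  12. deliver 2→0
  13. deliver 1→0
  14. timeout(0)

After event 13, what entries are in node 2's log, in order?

z

e1 propose(0,'z'): 0[coor,t=1,-]
e2 deliver 0→1: 1[part,t=1,-]
e3 deliver 1→0: ·
e4 deliver 0→2: 2[part,t=1,-]
e5 deliver 2→0: 0[coor,t=1,z]
e6 deliver 0→1: 1[part,t=1,z]
e7 timeout(0): 0[coor,t=2,z]
e8 deliver 0→2: 2[part,t=1,z]
e9 deliver 2→0: ·
e10 propose(0,'w'): 0[coor,t=3,z]
e11 timeout(0): 0[coor,t=4,z]
e12 deliver 2→0: ·
e13 deliver 1→0: ·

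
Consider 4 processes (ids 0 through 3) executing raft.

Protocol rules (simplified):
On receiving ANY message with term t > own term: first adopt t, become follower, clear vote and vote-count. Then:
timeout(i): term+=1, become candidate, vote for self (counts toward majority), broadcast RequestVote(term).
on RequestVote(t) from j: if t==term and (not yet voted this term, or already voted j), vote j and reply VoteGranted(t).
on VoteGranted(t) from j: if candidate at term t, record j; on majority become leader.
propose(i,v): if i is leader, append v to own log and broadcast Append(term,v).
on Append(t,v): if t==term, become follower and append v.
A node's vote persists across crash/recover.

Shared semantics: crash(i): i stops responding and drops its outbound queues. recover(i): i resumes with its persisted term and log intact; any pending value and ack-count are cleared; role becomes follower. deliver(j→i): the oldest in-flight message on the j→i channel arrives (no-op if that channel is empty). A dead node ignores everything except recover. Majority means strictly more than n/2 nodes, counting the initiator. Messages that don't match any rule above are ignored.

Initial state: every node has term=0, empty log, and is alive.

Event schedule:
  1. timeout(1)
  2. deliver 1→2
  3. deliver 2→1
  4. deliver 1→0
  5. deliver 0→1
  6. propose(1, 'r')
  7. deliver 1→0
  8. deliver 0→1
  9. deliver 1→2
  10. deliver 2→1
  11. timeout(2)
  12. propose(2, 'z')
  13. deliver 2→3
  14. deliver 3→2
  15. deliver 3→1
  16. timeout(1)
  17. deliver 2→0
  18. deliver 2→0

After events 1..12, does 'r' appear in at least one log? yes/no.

[1] timeout(1) → N1(cand t1 [-])
[2] deliver 1→2 → N2(foll t1 [-])
[3] deliver 2→1 → ∅
[4] deliver 1→0 → N0(foll t1 [-])
[5] deliver 0→1 → N1(lead t1 [-])
[6] propose(1,'r') → N1(lead t1 [r])
[7] deliver 1→0 → N0(foll t1 [r])
[8] deliver 0→1 → ∅
[9] deliver 1→2 → N2(foll t1 [r])
[10] deliver 2→1 → ∅
[11] timeout(2) → N2(cand t2 [r])
[12] propose(2,'z') → ∅

yes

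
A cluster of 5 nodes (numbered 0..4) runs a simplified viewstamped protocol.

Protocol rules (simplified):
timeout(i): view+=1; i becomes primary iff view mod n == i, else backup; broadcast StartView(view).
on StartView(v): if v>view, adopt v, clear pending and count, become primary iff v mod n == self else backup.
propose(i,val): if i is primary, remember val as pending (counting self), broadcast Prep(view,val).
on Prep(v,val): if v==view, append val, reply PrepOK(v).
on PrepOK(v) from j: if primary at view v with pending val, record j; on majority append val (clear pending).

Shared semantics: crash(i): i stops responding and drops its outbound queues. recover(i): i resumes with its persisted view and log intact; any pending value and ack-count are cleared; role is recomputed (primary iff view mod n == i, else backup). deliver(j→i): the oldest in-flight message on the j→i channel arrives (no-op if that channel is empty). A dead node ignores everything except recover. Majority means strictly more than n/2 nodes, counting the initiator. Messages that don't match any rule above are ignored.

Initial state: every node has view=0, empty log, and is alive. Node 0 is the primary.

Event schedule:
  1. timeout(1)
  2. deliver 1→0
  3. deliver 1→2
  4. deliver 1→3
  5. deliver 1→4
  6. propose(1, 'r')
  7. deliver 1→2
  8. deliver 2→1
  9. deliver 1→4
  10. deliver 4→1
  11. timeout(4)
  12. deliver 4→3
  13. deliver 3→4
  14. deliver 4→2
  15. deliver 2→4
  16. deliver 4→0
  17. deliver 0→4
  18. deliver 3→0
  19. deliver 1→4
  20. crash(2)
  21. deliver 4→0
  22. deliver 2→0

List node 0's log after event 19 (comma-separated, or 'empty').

empty

step 1 timeout(1): 1={prim,v=1,log=-}
step 2 deliver 1→0: 0={back,v=1,log=-}
step 3 deliver 1→2: 2={back,v=1,log=-}
step 4 deliver 1→3: 3={back,v=1,log=-}
step 5 deliver 1→4: 4={back,v=1,log=-}
step 6 propose(1,'r'): —
step 7 deliver 1→2: 2={back,v=1,log=r}
step 8 deliver 2→1: —
step 9 deliver 1→4: 4={back,v=1,log=r}
step 10 deliver 4→1: 1={prim,v=1,log=r}
step 11 timeout(4): 4={back,v=2,log=r}
step 12 deliver 4→3: 3={back,v=2,log=-}
step 13 deliver 3→4: —
step 14 deliver 4→2: 2={prim,v=2,log=r}
step 15 deliver 2→4: —
step 16 deliver 4→0: 0={back,v=2,log=-}
step 17 deliver 0→4: —
step 18 deliver 3→0: —
step 19 deliver 1→4: —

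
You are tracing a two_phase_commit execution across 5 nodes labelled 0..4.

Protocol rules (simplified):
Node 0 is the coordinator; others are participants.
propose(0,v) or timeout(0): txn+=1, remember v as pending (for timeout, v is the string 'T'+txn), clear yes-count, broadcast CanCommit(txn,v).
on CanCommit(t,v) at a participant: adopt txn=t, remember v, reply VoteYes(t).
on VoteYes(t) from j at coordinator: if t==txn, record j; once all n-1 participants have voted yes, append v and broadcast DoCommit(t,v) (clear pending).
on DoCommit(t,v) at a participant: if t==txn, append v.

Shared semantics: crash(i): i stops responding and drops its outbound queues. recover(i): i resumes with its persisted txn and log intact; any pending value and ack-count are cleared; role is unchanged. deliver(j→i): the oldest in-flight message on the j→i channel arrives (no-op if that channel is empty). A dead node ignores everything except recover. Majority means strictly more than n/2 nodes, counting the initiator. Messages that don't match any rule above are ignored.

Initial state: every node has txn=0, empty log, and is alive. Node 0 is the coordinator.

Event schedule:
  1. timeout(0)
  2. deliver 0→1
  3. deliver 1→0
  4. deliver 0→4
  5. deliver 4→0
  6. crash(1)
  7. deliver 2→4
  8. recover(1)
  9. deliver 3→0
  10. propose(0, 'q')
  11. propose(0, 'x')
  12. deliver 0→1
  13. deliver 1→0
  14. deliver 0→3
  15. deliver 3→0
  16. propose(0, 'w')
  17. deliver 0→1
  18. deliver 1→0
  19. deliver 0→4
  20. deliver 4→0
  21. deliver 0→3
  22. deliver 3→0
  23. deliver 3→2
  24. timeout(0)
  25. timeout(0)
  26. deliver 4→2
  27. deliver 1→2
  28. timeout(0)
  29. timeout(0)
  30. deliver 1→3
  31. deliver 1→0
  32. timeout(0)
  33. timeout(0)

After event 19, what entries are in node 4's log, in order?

empty

1. timeout(0):  <0:coor t1 ->
2. deliver 0→1:  <1:part t1 ->
3. deliver 1→0:  nop
4. deliver 0→4:  <4:part t1 ->
5. deliver 4→0:  nop
6. crash(1):  <1:✗part t1 ->
7. deliver 2→4:  nop
8. recover(1):  <1:part t1 ->
9. deliver 3→0:  nop
10. propose(0,'q'):  <0:coor t2 ->
11. propose(0,'x'):  <0:coor t3 ->
12. deliver 0→1:  <1:part t2 ->
13. deliver 1→0:  nop
14. deliver 0→3:  <3:part t1 ->
15. deliver 3→0:  nop
16. propose(0,'w'):  <0:coor t4 ->
17. deliver 0→1:  <1:part t3 ->
18. deliver 1→0:  nop
19. deliver 0→4:  <4:part t2 ->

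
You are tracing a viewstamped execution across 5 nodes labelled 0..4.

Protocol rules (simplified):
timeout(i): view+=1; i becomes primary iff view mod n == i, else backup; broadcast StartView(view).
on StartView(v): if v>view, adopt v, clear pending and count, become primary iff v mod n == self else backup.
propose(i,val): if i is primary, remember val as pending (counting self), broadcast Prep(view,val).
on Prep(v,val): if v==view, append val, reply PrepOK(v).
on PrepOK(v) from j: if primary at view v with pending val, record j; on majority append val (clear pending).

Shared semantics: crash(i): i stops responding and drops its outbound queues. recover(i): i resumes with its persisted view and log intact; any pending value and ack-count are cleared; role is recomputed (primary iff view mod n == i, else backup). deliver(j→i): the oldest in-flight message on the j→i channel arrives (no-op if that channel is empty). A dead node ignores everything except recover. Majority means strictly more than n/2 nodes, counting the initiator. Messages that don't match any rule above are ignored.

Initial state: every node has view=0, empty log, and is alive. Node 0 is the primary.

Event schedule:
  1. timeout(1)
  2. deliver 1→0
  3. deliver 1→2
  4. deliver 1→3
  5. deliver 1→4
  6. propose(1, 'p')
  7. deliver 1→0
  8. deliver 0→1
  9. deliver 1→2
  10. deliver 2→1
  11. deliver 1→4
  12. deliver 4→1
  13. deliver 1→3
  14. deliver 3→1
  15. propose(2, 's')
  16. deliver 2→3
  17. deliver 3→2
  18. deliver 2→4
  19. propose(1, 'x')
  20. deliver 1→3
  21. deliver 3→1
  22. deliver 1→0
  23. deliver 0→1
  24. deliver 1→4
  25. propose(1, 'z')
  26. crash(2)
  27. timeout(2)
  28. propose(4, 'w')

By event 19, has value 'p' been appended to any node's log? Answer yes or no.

1. timeout(1):  <1:prim v1 ->
2. deliver 1→0:  <0:back v1 ->
3. deliver 1→2:  <2:back v1 ->
4. deliver 1→3:  <3:back v1 ->
5. deliver 1→4:  <4:back v1 ->
6. propose(1,'p'):  nop
7. deliver 1→0:  <0:back v1 p>
8. deliver 0→1:  nop
9. deliver 1→2:  <2:back v1 p>
10. deliver 2→1:  <1:prim v1 p>
11. deliver 1→4:  <4:back v1 p>
12. deliver 4→1:  nop
13. deliver 1→3:  <3:back v1 p>
14. deliver 3→1:  nop
15. propose(2,'s'):  nop
16. deliver 2→3:  nop
17. deliver 3→2:  nop
18. deliver 2→4:  nop
19. propose(1,'x'):  nop

yes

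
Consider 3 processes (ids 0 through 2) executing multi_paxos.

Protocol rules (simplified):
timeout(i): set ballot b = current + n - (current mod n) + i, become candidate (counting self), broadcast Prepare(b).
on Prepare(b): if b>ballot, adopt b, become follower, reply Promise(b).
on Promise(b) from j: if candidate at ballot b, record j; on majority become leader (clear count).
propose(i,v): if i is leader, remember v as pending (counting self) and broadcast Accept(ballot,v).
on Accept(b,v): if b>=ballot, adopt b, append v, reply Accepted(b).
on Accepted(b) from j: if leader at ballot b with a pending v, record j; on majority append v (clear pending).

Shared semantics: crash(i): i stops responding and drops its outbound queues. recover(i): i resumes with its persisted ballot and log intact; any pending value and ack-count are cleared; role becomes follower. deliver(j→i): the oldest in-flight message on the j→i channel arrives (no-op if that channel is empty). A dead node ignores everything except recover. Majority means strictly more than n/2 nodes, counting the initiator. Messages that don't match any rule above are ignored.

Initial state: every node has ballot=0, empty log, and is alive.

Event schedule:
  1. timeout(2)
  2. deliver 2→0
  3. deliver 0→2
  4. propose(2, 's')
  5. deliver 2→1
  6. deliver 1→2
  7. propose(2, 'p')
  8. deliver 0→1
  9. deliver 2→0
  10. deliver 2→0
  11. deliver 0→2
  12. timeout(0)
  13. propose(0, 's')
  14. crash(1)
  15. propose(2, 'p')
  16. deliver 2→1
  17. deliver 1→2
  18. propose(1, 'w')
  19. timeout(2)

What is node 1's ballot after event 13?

[1] timeout(2) → N2(cand b5 [-])
[2] deliver 2→0 → N0(foll b5 [-])
[3] deliver 0→2 → N2(lead b5 [-])
[4] propose(2,'s') → ∅
[5] deliver 2→1 → N1(foll b5 [-])
[6] deliver 1→2 → ∅
[7] propose(2,'p') → ∅
[8] deliver 0→1 → ∅
[9] deliver 2→0 → N0(foll b5 [s])
[10] deliver 2→0 → N0(foll b5 [s,p])
[11] deliver 0→2 → N2(lead b5 [p])
[12] timeout(0) → N0(cand b6 [s,p])
[13] propose(0,'s') → ∅

5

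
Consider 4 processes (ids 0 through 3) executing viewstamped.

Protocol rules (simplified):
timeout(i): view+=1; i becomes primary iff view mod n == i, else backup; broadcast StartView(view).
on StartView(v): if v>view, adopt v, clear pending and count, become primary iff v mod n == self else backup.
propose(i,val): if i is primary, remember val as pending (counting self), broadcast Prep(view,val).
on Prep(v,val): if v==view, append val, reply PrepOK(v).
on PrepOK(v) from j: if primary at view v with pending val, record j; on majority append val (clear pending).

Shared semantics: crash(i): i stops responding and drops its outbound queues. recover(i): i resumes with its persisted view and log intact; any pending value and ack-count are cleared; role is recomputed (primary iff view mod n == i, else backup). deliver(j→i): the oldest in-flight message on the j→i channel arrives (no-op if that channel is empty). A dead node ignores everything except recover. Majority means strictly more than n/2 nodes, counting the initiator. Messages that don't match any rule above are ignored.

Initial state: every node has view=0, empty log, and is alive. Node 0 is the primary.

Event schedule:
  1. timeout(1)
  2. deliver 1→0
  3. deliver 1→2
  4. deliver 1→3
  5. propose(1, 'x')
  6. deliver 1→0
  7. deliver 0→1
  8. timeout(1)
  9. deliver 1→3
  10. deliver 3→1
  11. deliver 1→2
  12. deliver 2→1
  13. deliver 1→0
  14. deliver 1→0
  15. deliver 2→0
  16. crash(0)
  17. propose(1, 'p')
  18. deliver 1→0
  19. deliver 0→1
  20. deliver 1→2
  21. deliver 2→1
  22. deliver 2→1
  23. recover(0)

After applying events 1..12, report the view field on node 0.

1

1. timeout(1):  <1:prim v1 ->
2. deliver 1→0:  <0:back v1 ->
3. deliver 1→2:  <2:back v1 ->
4. deliver 1→3:  <3:back v1 ->
5. propose(1,'x'):  nop
6. deliver 1→0:  <0:back v1 x>
7. deliver 0→1:  nop
8. timeout(1):  <1:back v2 ->
9. deliver 1→3:  <3:back v1 x>
10. deliver 3→1:  nop
11. deliver 1→2:  <2:back v1 x>
12. deliver 2→1:  nop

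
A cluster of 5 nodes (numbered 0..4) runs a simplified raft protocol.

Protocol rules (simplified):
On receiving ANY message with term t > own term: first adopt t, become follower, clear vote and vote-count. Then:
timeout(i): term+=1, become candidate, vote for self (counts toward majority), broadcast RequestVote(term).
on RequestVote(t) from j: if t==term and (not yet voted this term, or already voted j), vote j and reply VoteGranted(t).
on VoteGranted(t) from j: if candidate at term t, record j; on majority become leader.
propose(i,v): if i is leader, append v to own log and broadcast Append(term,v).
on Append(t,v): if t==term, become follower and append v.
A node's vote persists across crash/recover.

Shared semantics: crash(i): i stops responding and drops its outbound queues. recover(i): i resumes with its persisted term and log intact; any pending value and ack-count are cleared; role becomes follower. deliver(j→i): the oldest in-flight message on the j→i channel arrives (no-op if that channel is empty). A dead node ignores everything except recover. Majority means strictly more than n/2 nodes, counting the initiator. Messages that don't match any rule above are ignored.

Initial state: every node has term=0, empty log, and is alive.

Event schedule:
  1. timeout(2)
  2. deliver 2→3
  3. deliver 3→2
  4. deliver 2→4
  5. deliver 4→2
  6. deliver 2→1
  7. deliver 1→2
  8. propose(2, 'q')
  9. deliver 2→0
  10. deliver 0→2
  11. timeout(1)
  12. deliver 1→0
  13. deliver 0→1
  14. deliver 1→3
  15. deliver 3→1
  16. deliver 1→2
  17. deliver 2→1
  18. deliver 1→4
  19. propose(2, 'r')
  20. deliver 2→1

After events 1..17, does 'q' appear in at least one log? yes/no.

after 1 — timeout(2): n2:cand/t1/[-]
after 2 — deliver 2→3: n3:foll/t1/[-]
after 3 — deliver 3→2: ·
after 4 — deliver 2→4: n4:foll/t1/[-]
after 5 — deliver 4→2: n2:lead/t1/[-]
after 6 — deliver 2→1: n1:foll/t1/[-]
after 7 — deliver 1→2: ·
after 8 — propose(2,'q'): n2:lead/t1/[q]
after 9 — deliver 2→0: n0:foll/t1/[-]
after 10 — deliver 0→2: ·
after 11 — timeout(1): n1:cand/t2/[-]
after 12 — deliver 1→0: n0:foll/t2/[-]
after 13 — deliver 0→1: ·
after 14 — deliver 1→3: n3:foll/t2/[-]
after 15 — deliver 3→1: n1:lead/t2/[-]
after 16 — deliver 1→2: n2:foll/t2/[q]
after 17 — deliver 2→1: ·

yes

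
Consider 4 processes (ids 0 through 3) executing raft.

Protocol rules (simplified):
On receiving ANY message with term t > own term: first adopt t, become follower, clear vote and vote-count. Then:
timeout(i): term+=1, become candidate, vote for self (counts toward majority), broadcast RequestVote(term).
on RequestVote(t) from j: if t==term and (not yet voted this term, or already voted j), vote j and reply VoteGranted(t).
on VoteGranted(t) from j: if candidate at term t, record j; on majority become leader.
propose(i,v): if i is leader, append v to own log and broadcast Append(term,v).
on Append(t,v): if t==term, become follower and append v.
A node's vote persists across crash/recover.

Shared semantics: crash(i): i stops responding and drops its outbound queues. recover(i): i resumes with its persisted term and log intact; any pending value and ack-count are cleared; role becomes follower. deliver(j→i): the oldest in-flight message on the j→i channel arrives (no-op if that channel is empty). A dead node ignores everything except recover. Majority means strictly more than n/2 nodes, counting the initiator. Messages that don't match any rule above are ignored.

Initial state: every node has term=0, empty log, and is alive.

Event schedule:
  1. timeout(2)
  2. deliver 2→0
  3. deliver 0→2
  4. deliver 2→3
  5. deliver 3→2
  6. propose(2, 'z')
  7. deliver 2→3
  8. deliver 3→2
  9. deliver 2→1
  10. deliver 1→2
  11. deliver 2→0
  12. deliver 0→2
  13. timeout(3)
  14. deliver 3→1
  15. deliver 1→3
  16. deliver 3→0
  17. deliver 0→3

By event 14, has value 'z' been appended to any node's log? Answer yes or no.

e1 timeout(2): 2[cand,t=1,-]
e2 deliver 2→0: 0[foll,t=1,-]
e3 deliver 0→2: ·
e4 deliver 2→3: 3[foll,t=1,-]
e5 deliver 3→2: 2[lead,t=1,-]
e6 propose(2,'z'): 2[lead,t=1,z]
e7 deliver 2→3: 3[foll,t=1,z]
e8 deliver 3→2: ·
e9 deliver 2→1: 1[foll,t=1,-]
e10 deliver 1→2: ·
e11 deliver 2→0: 0[foll,t=1,z]
e12 deliver 0→2: ·
e13 timeout(3): 3[cand,t=2,z]
e14 deliver 3→1: 1[foll,t=2,-]

yes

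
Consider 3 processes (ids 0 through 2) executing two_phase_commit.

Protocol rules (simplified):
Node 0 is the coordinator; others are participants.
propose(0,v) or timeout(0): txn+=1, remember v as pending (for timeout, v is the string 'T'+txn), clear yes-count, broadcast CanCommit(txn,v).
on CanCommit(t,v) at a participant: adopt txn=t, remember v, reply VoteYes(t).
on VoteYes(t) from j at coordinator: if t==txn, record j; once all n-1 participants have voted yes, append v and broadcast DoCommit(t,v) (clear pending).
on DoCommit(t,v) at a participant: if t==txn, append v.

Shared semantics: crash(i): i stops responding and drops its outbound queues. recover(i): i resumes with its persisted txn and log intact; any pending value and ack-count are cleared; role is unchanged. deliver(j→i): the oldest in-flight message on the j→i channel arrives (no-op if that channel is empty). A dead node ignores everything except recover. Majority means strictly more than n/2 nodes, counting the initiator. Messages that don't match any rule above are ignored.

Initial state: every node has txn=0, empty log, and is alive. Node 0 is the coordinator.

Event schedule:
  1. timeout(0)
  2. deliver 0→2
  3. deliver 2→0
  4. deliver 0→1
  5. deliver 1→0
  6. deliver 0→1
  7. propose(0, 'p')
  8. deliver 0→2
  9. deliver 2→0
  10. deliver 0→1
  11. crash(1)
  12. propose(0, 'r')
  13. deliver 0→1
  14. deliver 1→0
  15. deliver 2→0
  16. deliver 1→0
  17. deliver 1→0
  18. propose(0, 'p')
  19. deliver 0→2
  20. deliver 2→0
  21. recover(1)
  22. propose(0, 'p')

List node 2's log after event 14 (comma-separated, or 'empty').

T1

after 1 — timeout(0): n0:coor/t1/[-]
after 2 — deliver 0→2: n2:part/t1/[-]
after 3 — deliver 2→0: ·
after 4 — deliver 0→1: n1:part/t1/[-]
after 5 — deliver 1→0: n0:coor/t1/[T1]
after 6 — deliver 0→1: n1:part/t1/[T1]
after 7 — propose(0,'p'): n0:coor/t2/[T1]
after 8 — deliver 0→2: n2:part/t1/[T1]
after 9 — deliver 2→0: ·
after 10 — deliver 0→1: n1:part/t2/[T1]
after 11 — crash(1): n1:✗part/t2/[T1]
after 12 — propose(0,'r'): n0:coor/t3/[T1]
after 13 — deliver 0→1: ·
after 14 — deliver 1→0: ·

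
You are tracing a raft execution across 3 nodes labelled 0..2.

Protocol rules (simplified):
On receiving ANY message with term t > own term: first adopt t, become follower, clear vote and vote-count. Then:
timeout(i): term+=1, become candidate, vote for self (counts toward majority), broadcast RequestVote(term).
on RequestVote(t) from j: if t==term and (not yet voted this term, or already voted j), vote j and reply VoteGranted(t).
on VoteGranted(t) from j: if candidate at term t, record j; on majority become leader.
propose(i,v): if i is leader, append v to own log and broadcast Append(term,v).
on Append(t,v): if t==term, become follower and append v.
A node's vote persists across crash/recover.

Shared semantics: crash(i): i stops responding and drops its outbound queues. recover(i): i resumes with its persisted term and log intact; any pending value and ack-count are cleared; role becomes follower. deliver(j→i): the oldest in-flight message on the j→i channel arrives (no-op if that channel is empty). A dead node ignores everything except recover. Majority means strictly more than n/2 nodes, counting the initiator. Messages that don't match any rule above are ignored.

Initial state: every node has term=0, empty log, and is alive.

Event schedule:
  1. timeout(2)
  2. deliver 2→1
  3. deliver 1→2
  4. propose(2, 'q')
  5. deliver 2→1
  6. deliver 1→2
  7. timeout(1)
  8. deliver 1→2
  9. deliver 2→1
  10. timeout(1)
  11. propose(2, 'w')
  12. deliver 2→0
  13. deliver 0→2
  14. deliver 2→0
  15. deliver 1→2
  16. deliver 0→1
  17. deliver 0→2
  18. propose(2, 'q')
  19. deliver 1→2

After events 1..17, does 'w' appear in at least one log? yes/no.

no

step 1 timeout(2): 2={cand,t=1,log=-}
step 2 deliver 2→1: 1={foll,t=1,log=-}
step 3 deliver 1→2: 2={lead,t=1,log=-}
step 4 propose(2,'q'): 2={lead,t=1,log=q}
step 5 deliver 2→1: 1={foll,t=1,log=q}
step 6 deliver 1→2: —
step 7 timeout(1): 1={cand,t=2,log=q}
step 8 deliver 1→2: 2={foll,t=2,log=q}
step 9 deliver 2→1: 1={lead,t=2,log=q}
step 10 timeout(1): 1={cand,t=3,log=q}
step 11 propose(2,'w'): —
step 12 deliver 2→0: 0={foll,t=1,log=-}
step 13 deliver 0→2: —
step 14 deliver 2→0: 0={foll,t=1,log=q}
step 15 deliver 1→2: 2={foll,t=3,log=q}
step 16 deliver 0→1: —
step 17 deliver 0→2: —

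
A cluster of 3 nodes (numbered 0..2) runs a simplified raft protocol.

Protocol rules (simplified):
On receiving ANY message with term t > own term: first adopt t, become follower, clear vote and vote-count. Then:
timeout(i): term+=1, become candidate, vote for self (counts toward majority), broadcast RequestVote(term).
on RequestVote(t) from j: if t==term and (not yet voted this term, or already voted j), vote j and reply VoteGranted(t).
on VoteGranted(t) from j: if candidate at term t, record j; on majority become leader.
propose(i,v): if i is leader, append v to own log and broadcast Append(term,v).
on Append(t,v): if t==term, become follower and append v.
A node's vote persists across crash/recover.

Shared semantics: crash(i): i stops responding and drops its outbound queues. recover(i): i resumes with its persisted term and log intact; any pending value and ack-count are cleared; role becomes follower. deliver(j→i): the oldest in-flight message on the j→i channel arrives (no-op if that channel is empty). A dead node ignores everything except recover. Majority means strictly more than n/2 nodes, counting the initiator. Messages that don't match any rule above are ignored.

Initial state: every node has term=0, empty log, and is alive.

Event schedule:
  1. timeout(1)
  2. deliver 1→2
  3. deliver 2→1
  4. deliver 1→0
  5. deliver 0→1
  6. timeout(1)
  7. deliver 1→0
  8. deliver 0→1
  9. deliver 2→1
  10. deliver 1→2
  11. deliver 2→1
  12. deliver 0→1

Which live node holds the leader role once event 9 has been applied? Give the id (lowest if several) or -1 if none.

1

after 1 — timeout(1): n1:cand/t1/[-]
after 2 — deliver 1→2: n2:foll/t1/[-]
after 3 — deliver 2→1: n1:lead/t1/[-]
after 4 — deliver 1→0: n0:foll/t1/[-]
after 5 — deliver 0→1: ·
after 6 — timeout(1): n1:cand/t2/[-]
after 7 — deliver 1→0: n0:foll/t2/[-]
after 8 — deliver 0→1: n1:lead/t2/[-]
after 9 — deliver 2→1: ·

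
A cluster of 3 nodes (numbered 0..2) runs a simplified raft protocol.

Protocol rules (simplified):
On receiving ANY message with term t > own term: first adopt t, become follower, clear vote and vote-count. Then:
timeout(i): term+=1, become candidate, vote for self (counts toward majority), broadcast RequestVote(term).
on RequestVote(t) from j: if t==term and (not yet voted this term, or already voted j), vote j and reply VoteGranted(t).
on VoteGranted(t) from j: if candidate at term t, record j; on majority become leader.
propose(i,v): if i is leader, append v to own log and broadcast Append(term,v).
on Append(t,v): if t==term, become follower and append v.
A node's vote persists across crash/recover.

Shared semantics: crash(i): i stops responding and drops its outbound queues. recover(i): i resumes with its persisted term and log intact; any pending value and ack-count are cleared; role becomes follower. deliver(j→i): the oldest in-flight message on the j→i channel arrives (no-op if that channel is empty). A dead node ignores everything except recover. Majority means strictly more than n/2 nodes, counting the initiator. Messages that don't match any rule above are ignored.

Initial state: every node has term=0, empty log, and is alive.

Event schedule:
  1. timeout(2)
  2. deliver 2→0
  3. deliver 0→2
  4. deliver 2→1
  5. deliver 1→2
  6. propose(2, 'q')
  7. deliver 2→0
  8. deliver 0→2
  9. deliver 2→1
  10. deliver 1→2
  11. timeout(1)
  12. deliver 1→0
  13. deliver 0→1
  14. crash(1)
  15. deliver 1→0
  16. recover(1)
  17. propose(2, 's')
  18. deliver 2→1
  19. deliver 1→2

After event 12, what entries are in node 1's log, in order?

q

1. timeout(2):  <2:cand t1 ->
2. deliver 2→0:  <0:foll t1 ->
3. deliver 0→2:  <2:lead t1 ->
4. deliver 2→1:  <1:foll t1 ->
5. deliver 1→2:  nop
6. propose(2,'q'):  <2:lead t1 q>
7. deliver 2→0:  <0:foll t1 q>
8. deliver 0→2:  nop
9. deliver 2→1:  <1:foll t1 q>
10. deliver 1→2:  nop
11. timeout(1):  <1:cand t2 q>
12. deliver 1→0:  <0:foll t2 q>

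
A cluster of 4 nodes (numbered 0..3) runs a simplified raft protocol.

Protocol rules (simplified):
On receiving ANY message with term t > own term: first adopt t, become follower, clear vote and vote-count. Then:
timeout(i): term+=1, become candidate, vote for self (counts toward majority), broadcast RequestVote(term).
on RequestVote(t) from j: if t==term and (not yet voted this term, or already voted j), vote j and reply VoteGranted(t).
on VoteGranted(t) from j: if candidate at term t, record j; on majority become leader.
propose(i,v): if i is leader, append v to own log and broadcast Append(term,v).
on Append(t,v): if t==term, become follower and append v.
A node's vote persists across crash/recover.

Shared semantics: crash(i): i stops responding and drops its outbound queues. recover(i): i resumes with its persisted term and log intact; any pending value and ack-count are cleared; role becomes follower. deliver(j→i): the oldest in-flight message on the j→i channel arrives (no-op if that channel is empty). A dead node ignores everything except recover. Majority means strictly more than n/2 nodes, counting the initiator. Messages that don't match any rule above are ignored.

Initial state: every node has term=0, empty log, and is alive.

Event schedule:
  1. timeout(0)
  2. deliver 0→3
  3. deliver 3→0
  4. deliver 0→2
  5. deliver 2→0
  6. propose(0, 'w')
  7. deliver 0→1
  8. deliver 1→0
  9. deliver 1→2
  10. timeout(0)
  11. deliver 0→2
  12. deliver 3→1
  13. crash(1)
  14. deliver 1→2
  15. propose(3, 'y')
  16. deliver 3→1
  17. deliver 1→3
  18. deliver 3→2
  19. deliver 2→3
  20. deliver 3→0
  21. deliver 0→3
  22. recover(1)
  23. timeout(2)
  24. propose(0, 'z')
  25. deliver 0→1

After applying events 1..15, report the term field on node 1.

after 1 — timeout(0): n0:cand/t1/[-]
after 2 — deliver 0→3: n3:foll/t1/[-]
after 3 — deliver 3→0: ·
after 4 — deliver 0→2: n2:foll/t1/[-]
after 5 — deliver 2→0: n0:lead/t1/[-]
after 6 — propose(0,'w'): n0:lead/t1/[w]
after 7 — deliver 0→1: n1:foll/t1/[-]
after 8 — deliver 1→0: ·
after 9 — deliver 1→2: ·
after 10 — timeout(0): n0:cand/t2/[w]
after 11 — deliver 0→2: n2:foll/t1/[w]
after 12 — deliver 3→1: ·
after 13 — crash(1): n1:✗foll/t1/[-]
after 14 — deliver 1→2: ·
after 15 — propose(3,'y'): ·

1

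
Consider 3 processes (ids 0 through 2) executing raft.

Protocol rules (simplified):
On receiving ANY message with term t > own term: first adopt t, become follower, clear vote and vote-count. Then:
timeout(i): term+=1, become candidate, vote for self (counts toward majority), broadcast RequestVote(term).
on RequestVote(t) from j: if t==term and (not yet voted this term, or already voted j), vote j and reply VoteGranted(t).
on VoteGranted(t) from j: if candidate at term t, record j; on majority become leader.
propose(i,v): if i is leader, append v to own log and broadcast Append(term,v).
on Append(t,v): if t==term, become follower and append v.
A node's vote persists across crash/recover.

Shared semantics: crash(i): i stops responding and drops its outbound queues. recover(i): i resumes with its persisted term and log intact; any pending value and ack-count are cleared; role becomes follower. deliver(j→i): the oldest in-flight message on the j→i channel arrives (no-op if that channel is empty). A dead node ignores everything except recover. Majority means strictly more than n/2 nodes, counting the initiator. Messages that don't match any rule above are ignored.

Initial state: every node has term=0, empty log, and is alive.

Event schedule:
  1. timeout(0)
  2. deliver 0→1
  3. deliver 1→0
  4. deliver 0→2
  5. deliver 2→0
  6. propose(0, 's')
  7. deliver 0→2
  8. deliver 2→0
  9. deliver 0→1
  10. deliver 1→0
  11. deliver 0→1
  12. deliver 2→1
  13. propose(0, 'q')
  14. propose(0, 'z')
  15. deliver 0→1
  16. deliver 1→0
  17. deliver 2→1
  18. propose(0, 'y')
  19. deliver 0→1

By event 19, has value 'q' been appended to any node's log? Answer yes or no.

1. timeout(0):  <0:cand t1 ->
2. deliver 0→1:  <1:foll t1 ->
3. deliver 1→0:  <0:lead t1 ->
4. deliver 0→2:  <2:foll t1 ->
5. deliver 2→0:  nop
6. propose(0,'s'):  <0:lead t1 s>
7. deliver 0→2:  <2:foll t1 s>
8. deliver 2→0:  nop
9. deliver 0→1:  <1:foll t1 s>
10. deliver 1→0:  nop
11. deliver 0→1:  nop
12. deliver 2→1:  nop
13. propose(0,'q'):  <0:lead t1 s,q>
14. propose(0,'z'):  <0:lead t1 s,q,z>
15. deliver 0→1:  <1:foll t1 s,q>
16. deliver 1→0:  nop
17. deliver 2→1:  nop
18. propose(0,'y'):  <0:lead t1 s,q,z,y>
19. deliver 0→1:  <1:foll t1 s,q,z>

yes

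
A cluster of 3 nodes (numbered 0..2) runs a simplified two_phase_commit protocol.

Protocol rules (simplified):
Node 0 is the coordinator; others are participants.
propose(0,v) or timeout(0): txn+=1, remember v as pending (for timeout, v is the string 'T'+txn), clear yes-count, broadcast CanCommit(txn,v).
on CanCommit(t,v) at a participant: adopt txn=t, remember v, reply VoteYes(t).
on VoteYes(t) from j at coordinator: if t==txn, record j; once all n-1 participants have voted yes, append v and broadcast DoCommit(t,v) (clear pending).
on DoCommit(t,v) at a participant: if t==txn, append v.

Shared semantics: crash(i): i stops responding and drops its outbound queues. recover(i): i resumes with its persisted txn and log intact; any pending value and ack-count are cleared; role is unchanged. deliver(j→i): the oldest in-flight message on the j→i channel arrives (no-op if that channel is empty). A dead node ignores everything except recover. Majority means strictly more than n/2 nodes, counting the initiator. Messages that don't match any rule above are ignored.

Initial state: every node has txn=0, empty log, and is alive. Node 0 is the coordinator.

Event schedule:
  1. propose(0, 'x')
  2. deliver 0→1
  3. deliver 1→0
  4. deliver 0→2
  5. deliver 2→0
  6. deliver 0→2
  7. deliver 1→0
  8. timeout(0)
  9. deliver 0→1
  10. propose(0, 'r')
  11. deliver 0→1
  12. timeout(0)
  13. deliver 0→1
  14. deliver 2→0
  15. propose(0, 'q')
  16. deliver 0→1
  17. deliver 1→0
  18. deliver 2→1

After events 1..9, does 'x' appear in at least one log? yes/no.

after 1 — propose(0,'x'): n0:coor/t1/[-]
after 2 — deliver 0→1: n1:part/t1/[-]
after 3 — deliver 1→0: ·
after 4 — deliver 0→2: n2:part/t1/[-]
after 5 — deliver 2→0: n0:coor/t1/[x]
after 6 — deliver 0→2: n2:part/t1/[x]
after 7 — deliver 1→0: ·
after 8 — timeout(0): n0:coor/t2/[x]
after 9 — deliver 0→1: n1:part/t1/[x]

yes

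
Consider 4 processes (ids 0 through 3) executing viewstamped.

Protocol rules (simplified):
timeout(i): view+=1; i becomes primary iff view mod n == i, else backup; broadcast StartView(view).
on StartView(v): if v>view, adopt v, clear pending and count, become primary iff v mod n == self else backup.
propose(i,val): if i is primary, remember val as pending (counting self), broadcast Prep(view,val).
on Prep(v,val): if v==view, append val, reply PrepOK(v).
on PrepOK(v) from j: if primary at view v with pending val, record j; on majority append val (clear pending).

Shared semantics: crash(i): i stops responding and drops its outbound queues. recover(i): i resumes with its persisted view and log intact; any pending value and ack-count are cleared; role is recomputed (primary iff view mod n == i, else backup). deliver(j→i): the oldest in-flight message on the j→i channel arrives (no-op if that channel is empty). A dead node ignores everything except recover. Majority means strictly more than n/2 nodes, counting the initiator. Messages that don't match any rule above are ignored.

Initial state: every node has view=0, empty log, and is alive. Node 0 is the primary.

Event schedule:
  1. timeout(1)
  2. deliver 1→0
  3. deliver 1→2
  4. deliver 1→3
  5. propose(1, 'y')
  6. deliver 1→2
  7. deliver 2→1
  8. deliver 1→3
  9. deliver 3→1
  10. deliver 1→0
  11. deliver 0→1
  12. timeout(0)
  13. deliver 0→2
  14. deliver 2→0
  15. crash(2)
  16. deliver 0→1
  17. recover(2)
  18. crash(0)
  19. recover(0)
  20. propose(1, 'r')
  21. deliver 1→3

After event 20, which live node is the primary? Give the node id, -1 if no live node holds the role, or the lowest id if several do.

2

[1] timeout(1) → N1(prim v1 [-])
[2] deliver 1→0 → N0(back v1 [-])
[3] deliver 1→2 → N2(back v1 [-])
[4] deliver 1→3 → N3(back v1 [-])
[5] propose(1,'y') → ∅
[6] deliver 1→2 → N2(back v1 [y])
[7] deliver 2→1 → ∅
[8] deliver 1→3 → N3(back v1 [y])
[9] deliver 3→1 → N1(prim v1 [y])
[10] deliver 1→0 → N0(back v1 [y])
[11] deliver 0→1 → ∅
[12] timeout(0) → N0(back v2 [y])
[13] deliver 0→2 → N2(prim v2 [y])
[14] deliver 2→0 → ∅
[15] crash(2) → N2(✗prim v2 [y])
[16] deliver 0→1 → N1(back v2 [y])
[17] recover(2) → N2(prim v2 [y])
[18] crash(0) → N0(✗back v2 [y])
[19] recover(0) → N0(back v2 [y])
[20] propose(1,'r') → ∅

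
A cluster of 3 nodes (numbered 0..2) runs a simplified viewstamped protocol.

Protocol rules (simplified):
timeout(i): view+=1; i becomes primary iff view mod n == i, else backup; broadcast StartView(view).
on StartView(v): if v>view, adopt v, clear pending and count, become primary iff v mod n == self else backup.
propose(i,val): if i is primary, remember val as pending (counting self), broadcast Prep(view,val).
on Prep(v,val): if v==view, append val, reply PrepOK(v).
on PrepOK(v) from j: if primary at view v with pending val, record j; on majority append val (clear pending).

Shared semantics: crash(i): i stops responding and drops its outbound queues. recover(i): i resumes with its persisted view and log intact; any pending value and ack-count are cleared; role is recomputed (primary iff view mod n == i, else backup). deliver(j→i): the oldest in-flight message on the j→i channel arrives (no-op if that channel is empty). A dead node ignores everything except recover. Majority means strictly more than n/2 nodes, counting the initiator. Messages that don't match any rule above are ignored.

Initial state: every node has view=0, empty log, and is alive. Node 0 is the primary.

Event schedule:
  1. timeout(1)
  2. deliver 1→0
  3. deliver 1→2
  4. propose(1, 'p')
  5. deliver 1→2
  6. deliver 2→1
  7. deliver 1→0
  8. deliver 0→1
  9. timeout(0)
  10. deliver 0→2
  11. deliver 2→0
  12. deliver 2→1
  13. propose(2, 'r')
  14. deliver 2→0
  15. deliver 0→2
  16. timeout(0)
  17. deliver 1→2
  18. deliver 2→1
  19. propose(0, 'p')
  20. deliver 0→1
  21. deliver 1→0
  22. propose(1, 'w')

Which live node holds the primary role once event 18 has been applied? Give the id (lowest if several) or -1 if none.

0

step 1 timeout(1): 1={prim,v=1,log=-}
step 2 deliver 1→0: 0={back,v=1,log=-}
step 3 deliver 1→2: 2={back,v=1,log=-}
step 4 propose(1,'p'): —
step 5 deliver 1→2: 2={back,v=1,log=p}
step 6 deliver 2→1: 1={prim,v=1,log=p}
step 7 deliver 1→0: 0={back,v=1,log=p}
step 8 deliver 0→1: —
step 9 timeout(0): 0={back,v=2,log=p}
step 10 deliver 0→2: 2={prim,v=2,log=p}
step 11 deliver 2→0: —
step 12 deliver 2→1: —
step 13 propose(2,'r'): —
step 14 deliver 2→0: 0={back,v=2,log=p,r}
step 15 deliver 0→2: 2={prim,v=2,log=p,r}
step 16 timeout(0): 0={prim,v=3,log=p,r}
step 17 deliver 1→2: —
step 18 deliver 2→1: —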